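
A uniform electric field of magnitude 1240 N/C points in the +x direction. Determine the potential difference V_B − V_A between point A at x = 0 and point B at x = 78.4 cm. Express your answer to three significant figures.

-972 V

In a uniform field, potential decreases in the direction of E: V_B − V_A = −E·Δx.
V_B − V_A = −(1240 V/m)(0.784 m) = -972 V.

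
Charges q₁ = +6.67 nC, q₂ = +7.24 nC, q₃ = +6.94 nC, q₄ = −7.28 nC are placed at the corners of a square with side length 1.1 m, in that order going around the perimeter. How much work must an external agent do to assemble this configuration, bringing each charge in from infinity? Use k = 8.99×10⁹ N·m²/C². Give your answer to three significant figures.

The assembly work is the sum of pairwise potential energies, U = Σ_{i<j} kqᵢqⱼ/rᵢⱼ.
The four side pairs have separation 1.10 m and the two diagonal pairs 1.56 m.
Summing all 6 pair terms gives U = -4.15×10⁻⁸ J.

-4.15×10⁻⁸ J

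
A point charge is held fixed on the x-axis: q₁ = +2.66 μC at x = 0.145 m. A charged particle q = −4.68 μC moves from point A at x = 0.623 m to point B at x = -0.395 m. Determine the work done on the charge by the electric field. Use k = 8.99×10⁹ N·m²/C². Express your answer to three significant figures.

-0.0269 J

The work done by the electric force is W_field = −ΔU = −q(V_B − V_A) = q(V_A − V_B).
At A: distance to the source charge is 0.478 m; V_A = kq₁/r = 5.00×10⁴ V.
At B: distance to the source charge is 0.540 m; V_B = kq₁/r = 4.43×10⁴ V.
ΔV = V_B − V_A = -5740 V.
W_field = −qΔV = −(-4.68×10⁻⁶ C)(-5740 V) = -0.0269 J.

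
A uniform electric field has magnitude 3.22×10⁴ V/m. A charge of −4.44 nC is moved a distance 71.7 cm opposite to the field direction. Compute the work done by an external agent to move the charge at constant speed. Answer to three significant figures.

-1.03×10⁻⁴ J

The potential change for a displacement 71.7 cm opposite to the field direction is ΔV = +Ed = 2.31×10⁴ V.
W_ext = qΔV = -1.03×10⁻⁴ J.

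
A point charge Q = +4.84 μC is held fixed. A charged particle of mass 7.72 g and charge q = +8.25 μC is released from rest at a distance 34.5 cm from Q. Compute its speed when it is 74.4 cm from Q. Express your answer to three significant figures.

12.0 m/s

Only the electrostatic force acts, so mechanical energy is conserved: ½mv² = U₁ − U₂ = kQq(1/r₁ − 1/r₂).
U₁ − U₂ = (8.99×10⁹ N·m²/C²)(4.84×10⁻⁶ C)(8.25×10⁻⁶ C)(1/0.345 − 1/0.744) = 0.558 J.
v = √(2·0.558/7.72×10⁻³) = 12.0 m/s.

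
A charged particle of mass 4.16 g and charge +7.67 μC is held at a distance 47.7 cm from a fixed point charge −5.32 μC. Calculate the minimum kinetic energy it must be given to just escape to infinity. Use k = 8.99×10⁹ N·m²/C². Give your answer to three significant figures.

0.769 J

To just escape, total mechanical energy must reach zero at infinity: ½mv²_min + U = 0, so ½mv²_min = −U = |kQq|/r.
|U| = |kQq|/r = (8.99×10⁹ N·m²/C²)(5.32×10⁻⁶)(7.67×10⁻⁶)/(0.477) = 0.769 J.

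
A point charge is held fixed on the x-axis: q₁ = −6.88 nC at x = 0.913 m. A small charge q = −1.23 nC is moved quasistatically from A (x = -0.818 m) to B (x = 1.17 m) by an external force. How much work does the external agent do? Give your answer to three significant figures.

For quasistatic motion the external work equals the change in potential energy: W_ext = qΔV = q(V_B − V_A).
At A: distance to the source charge is 1.73 m; V_A = kq₁/r = -35.7 V.
At B: distance to the source charge is 0.257 m; V_B = kq₁/r = -241 V.
ΔV = V_B − V_A = -205 V.
W_ext = qΔV = (-1.23×10⁻⁹ C)(-205 V) = 2.52×10⁻⁷ J.

2.52×10⁻⁷ J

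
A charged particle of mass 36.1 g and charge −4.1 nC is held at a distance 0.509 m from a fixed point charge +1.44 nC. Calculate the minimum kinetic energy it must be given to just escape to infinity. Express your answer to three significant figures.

1.04×10⁻⁷ J

To just escape, total mechanical energy must reach zero at infinity: ½mv²_min + U = 0, so ½mv²_min = −U = |kQq|/r.
|U| = |kQq|/r = (8.99×10⁹ N·m²/C²)(1.44×10⁻⁹)(4.10×10⁻⁹)/(0.509) = 1.04×10⁻⁷ J.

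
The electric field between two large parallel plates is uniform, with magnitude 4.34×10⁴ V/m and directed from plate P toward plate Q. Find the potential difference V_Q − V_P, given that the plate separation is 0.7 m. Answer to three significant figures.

-3.04×10⁴ V

In a uniform field, potential decreases in the direction of E: ΔV = −E·d for a displacement d parallel to E.
Going from P to Q is a displacement of 0.7 m along the field, so V_Q − V_P = −Ed = -3.04×10⁴ V.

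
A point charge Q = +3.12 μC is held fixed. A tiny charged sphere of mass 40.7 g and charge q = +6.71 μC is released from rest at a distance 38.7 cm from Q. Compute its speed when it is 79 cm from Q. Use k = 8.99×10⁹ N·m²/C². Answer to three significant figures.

Only the electrostatic force acts, so mechanical energy is conserved: ½mv² = U₁ − U₂ = kQq(1/r₁ − 1/r₂).
U₁ − U₂ = (8.99×10⁹ N·m²/C²)(3.12×10⁻⁶ C)(6.71×10⁻⁶ C)(1/0.387 − 1/0.790) = 0.248 J.
v = √(2·0.248/0.0407) = 3.49 m/s.

3.49 m/s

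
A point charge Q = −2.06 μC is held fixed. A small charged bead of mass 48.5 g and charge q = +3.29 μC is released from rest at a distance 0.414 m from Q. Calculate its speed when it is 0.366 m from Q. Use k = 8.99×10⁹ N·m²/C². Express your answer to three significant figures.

Only the electrostatic force acts, so mechanical energy is conserved: ½mv² = U₁ − U₂ = kQq(1/r₁ − 1/r₂).
U₁ − U₂ = (8.99×10⁹ N·m²/C²)(-2.06×10⁻⁶ C)(3.29×10⁻⁶ C)(1/0.414 − 1/0.366) = 0.0193 J.
v = √(2·0.0193/0.0485) = 0.892 m/s.

0.892 m/s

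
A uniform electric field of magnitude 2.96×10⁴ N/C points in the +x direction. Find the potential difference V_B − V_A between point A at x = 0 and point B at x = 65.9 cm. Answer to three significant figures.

-1.95×10⁴ V

In a uniform field, potential decreases in the direction of E: V_B − V_A = −E·Δx.
V_B − V_A = −(2.96×10⁴ V/m)(0.659 m) = -1.95×10⁴ V.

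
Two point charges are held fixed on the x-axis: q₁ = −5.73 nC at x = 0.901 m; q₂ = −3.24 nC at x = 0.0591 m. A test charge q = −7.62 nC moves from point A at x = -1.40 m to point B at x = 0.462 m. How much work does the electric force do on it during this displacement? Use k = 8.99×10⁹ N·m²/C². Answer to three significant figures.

-1.12×10⁻⁶ J

The work done by the electric force is W_field = −ΔU = −q(V_B − V_A) = q(V_A − V_B).
At A: distances to the source charges are 2.30 m, 1.46 m; V_A = Σ kqᵢ/rᵢ = -42.3 V.
At B: distances to the source charges are 0.439 m, 0.403 m; V_B = Σ kqᵢ/rᵢ = -190 V.
ΔV = V_B − V_A = -147 V.
W_field = −qΔV = −(-7.62×10⁻⁹ C)(-147 V) = -1.12×10⁻⁶ J.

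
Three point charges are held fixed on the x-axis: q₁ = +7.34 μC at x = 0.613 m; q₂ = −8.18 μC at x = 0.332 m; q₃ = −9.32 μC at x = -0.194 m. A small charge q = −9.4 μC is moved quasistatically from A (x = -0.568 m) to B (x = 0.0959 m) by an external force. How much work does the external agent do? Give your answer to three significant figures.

For quasistatic motion the external work equals the change in potential energy: W_ext = qΔV = q(V_B − V_A).
At A: distances to the source charges are 1.18 m, 0.900 m, 0.374 m; V_A = Σ kqᵢ/rᵢ = -2.50×10⁵ V.
At B: distances to the source charges are 0.517 m, 0.236 m, 0.290 m; V_B = Σ kqᵢ/rᵢ = -4.73×10⁵ V.
ΔV = V_B − V_A = -2.23×10⁵ V.
W_ext = qΔV = (-9.40×10⁻⁶ C)(-2.23×10⁵ V) = 2.10 J.

2.10 J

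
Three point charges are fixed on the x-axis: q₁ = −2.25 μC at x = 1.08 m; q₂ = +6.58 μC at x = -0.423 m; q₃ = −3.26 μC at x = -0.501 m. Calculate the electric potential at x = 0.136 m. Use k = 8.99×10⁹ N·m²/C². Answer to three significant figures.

The total potential is the scalar sum of each charge's contribution, V = Σ kqᵢ/rᵢ.
Distances from the field point to each charge: r₁ = 0.944 m, r₂ = 0.559 m, r₃ = 0.637 m.
V = k[(-2.25×10⁻⁶)/(0.944) + (6.58×10⁻⁶)/(0.559) + (-3.26×10⁻⁶)/(0.637)] = 3.84×10⁴ V.

3.84×10⁴ V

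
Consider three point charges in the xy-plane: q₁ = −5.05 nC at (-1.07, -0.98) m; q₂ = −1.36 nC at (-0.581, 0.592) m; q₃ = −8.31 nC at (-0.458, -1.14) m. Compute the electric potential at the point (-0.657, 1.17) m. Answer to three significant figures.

Electric potential is a scalar, so the contributions from each charge add algebraically: V = Σ kqᵢ/rᵢ.
Distances from the field point to each charge: r₁ = 2.19 m, r₂ = 0.583 m, r₃ = 2.32 m.
V = k[(-5.05×10⁻⁹)/(2.19) + (-1.36×10⁻⁹)/(0.583) + (-8.31×10⁻⁹)/(2.32)] = -73.9 V.

-73.9 V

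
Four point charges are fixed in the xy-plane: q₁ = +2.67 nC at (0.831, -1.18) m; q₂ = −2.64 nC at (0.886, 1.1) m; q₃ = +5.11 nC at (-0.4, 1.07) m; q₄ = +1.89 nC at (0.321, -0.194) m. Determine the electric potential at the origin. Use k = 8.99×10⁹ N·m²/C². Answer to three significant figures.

85.3 V

The total potential is the scalar sum of each charge's contribution, V = Σ kqᵢ/rᵢ.
Distances from the field point to each charge: r₁ = 1.44 m, r₂ = 1.41 m, r₃ = 1.14 m, r₄ = 0.375 m.
V = k[(2.67×10⁻⁹)/(1.44) + (-2.64×10⁻⁹)/(1.41) + (5.11×10⁻⁹)/(1.14) + (1.89×10⁻⁹)/(0.375)] = 85.3 V.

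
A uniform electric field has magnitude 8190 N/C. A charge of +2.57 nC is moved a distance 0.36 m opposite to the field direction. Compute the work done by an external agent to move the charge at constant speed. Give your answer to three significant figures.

7.58×10⁻⁶ J

The potential change for a displacement 0.36 m opposite to the field direction is ΔV = +Ed = 2950 V.
W_ext = qΔV = 7.58×10⁻⁶ J.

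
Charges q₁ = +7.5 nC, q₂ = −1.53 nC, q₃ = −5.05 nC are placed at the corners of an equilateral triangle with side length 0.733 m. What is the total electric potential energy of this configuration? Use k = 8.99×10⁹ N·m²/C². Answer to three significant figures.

The work to assemble the configuration equals its total potential energy, U = Σ kqᵢqⱼ/rᵢⱼ over all pairs.
All three pair separations equal the side length, 0.733 m.
U = (-1.41×10⁻⁷) + (-4.65×10⁻⁷) + (9.48×10⁻⁸) = -5.10×10⁻⁷ J.

-5.10×10⁻⁷ J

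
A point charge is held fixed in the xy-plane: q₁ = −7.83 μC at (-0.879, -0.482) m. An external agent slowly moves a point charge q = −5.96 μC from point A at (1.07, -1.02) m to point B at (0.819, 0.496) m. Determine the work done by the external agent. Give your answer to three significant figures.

For quasistatic motion the external work equals the change in potential energy: W_ext = qΔV = q(V_B − V_A).
At A: distance to the source charge is 2.02 m; V_A = kq₁/r = -3.48×10⁴ V.
At B: distance to the source charge is 1.96 m; V_B = kq₁/r = -3.59×10⁴ V.
ΔV = V_B − V_A = -1110 V.
W_ext = qΔV = (-5.96×10⁻⁶ C)(-1110 V) = 6.61×10⁻³ J.

6.61×10⁻³ J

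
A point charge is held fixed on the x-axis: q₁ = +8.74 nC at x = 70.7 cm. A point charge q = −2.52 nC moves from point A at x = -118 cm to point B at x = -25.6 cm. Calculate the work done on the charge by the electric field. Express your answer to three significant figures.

The work done by the electric force is W_field = −ΔU = −q(V_B − V_A) = q(V_A − V_B).
At A: distance to the source charge is 1.89 m; V_A = kq₁/r = 41.6 V.
At B: distance to the source charge is 0.963 m; V_B = kq₁/r = 81.6 V.
ΔV = V_B − V_A = 40.0 V.
W_field = −qΔV = −(-2.52×10⁻⁹ C)(40.0 V) = 1.01×10⁻⁷ J.

1.01×10⁻⁷ J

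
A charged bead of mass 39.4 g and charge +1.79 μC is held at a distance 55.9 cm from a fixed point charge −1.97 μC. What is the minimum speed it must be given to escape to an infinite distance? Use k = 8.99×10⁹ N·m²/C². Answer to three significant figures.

To just escape, total mechanical energy must reach zero at infinity: ½mv²_min + U = 0, so ½mv²_min = −U = |kQq|/r.
|U| = |kQq|/r = (8.99×10⁹ N·m²/C²)(1.97×10⁻⁶)(1.79×10⁻⁶)/(0.559) = 0.0567 J.
v_min = √(2|U|/m) = √(2·0.0567/0.0394) = 1.70 m/s.

1.70 m/s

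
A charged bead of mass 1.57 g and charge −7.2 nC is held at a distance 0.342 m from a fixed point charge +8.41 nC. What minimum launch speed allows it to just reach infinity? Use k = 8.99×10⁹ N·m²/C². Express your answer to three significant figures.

To just escape, total mechanical energy must reach zero at infinity: ½mv²_min + U = 0, so ½mv²_min = −U = |kQq|/r.
|U| = |kQq|/r = (8.99×10⁹ N·m²/C²)(8.41×10⁻⁹)(7.20×10⁻⁹)/(0.342) = 1.59×10⁻⁶ J.
v_min = √(2|U|/m) = √(2·1.59×10⁻⁶/1.57×10⁻³) = 0.0450 m/s.

0.0450 m/s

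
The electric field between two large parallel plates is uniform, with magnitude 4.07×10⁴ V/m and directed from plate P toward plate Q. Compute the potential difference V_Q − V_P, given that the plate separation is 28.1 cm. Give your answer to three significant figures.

In a uniform field, potential decreases in the direction of E: ΔV = −E·d for a displacement d parallel to E.
Going from P to Q is a displacement of 28.1 cm along the field, so V_Q − V_P = −Ed = -1.14×10⁴ V.

-1.14×10⁴ V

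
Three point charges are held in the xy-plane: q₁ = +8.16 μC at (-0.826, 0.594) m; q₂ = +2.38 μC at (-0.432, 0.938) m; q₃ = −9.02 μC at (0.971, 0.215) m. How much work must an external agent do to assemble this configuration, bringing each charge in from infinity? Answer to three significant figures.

The work to assemble the configuration equals its total potential energy, U = Σ kqᵢqⱼ/rᵢⱼ over all pairs.
Pair separations: r₁₂ = 0.523 m, r₁₃ = 1.84 m, r₂₃ = 1.58 m.
U = (0.334) + (-0.360) + (-0.122) = -0.149 J.

-0.149 J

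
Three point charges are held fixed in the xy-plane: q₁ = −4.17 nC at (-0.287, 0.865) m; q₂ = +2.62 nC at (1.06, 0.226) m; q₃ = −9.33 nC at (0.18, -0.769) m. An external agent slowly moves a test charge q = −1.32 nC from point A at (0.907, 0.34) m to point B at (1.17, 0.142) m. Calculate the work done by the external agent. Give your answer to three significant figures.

For quasistatic motion the external work equals the change in potential energy: W_ext = qΔV = q(V_B − V_A).
At A: distances to the source charges are 1.30 m, 0.191 m, 1.33 m; V_A = Σ kqᵢ/rᵢ = 31.5 V.
At B: distances to the source charges are 1.63 m, 0.138 m, 1.35 m; V_B = Σ kqᵢ/rᵢ = 84.8 V.
ΔV = V_B − V_A = 53.3 V.
W_ext = qΔV = (-1.32×10⁻⁹ C)(53.3 V) = -7.04×10⁻⁸ J.

-7.04×10⁻⁸ J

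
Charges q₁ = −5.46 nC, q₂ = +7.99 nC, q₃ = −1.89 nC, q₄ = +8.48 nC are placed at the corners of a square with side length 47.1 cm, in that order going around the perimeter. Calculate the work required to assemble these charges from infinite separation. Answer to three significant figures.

The work to assemble the configuration equals its total potential energy, U = Σ kqᵢqⱼ/rᵢⱼ over all pairs.
The four side pairs have separation 0.471 m and the two diagonal pairs 0.666 m.
Summing all 6 pair terms gives U = -1.26×10⁻⁶ J.

-1.26×10⁻⁶ J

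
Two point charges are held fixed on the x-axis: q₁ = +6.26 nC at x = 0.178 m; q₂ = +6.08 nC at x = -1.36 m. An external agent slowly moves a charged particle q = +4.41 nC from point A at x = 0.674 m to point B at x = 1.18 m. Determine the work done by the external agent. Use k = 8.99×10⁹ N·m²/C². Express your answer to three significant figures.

For quasistatic motion the external work equals the change in potential energy: W_ext = qΔV = q(V_B − V_A).
At A: distances to the source charges are 0.496 m, 2.03 m; V_A = Σ kqᵢ/rᵢ = 140 V.
At B: distances to the source charges are 1.00 m, 2.54 m; V_B = Σ kqᵢ/rᵢ = 77.7 V.
ΔV = V_B − V_A = -62.7 V.
W_ext = qΔV = (4.41×10⁻⁹ C)(-62.7 V) = -2.76×10⁻⁷ J.

-2.76×10⁻⁷ J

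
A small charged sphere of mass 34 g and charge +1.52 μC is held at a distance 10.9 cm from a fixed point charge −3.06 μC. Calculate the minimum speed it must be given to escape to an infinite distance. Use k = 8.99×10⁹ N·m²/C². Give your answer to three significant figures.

4.75 m/s

To just escape, total mechanical energy must reach zero at infinity: ½mv²_min + U = 0, so ½mv²_min = −U = |kQq|/r.
|U| = |kQq|/r = (8.99×10⁹ N·m²/C²)(3.06×10⁻⁶)(1.52×10⁻⁶)/(0.109) = 0.384 J.
v_min = √(2|U|/m) = √(2·0.384/0.0340) = 4.75 m/s.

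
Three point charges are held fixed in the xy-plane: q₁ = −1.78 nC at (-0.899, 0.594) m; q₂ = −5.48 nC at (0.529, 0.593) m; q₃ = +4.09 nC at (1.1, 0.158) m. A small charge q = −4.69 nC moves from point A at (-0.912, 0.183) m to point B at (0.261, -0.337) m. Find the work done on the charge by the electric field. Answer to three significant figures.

1.39×10⁻⁷ J

The work done by the electric force is W_field = −ΔU = −q(V_B − V_A) = q(V_A − V_B).
At A: distances to the source charges are 0.411 m, 1.50 m, 2.01 m; V_A = Σ kqᵢ/rᵢ = -53.5 V.
At B: distances to the source charges are 1.49 m, 0.968 m, 0.974 m; V_B = Σ kqᵢ/rᵢ = -23.9 V.
ΔV = V_B − V_A = 29.6 V.
W_field = −qΔV = −(-4.69×10⁻⁹ C)(29.6 V) = 1.39×10⁻⁷ J.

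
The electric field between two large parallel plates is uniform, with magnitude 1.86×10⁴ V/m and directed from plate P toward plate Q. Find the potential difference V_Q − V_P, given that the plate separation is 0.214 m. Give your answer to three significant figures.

-3980 V

In a uniform field, potential decreases in the direction of E: ΔV = −E·d for a displacement d parallel to E.
Going from P to Q is a displacement of 0.214 m along the field, so V_Q − V_P = −Ed = -3980 V.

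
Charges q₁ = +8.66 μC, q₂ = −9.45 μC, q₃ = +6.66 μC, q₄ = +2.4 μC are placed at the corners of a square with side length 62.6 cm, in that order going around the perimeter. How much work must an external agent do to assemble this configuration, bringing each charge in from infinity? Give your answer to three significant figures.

-1.20 J

The assembly work is the sum of pairwise potential energies, U = Σ_{i<j} kqᵢqⱼ/rᵢⱼ.
The four side pairs have separation 0.626 m and the two diagonal pairs 0.885 m.
Summing all 6 pair terms gives U = -1.20 J.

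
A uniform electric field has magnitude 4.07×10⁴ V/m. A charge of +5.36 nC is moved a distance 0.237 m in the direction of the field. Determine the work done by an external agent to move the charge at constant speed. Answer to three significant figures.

-5.17×10⁻⁵ J

The potential change for a displacement 0.237 m in the direction of the field is ΔV = −Ed = -9650 V.
W_ext = qΔV = -5.17×10⁻⁵ J.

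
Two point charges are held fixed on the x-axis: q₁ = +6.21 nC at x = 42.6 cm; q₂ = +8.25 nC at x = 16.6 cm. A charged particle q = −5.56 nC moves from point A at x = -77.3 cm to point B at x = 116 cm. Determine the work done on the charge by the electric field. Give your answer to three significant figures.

1.40×10⁻⁷ J

The work done by the electric force is W_field = −ΔU = −q(V_B − V_A) = q(V_A − V_B).
At A: distances to the source charges are 1.20 m, 0.939 m; V_A = Σ kqᵢ/rᵢ = 126 V.
At B: distances to the source charges are 0.734 m, 0.994 m; V_B = Σ kqᵢ/rᵢ = 151 V.
ΔV = V_B − V_A = 25.1 V.
W_field = −qΔV = −(-5.56×10⁻⁹ C)(25.1 V) = 1.40×10⁻⁷ J.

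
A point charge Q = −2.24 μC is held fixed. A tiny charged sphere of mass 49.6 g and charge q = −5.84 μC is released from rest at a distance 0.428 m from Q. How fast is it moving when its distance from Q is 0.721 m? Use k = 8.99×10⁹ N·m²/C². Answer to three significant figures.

Only the electrostatic force acts, so mechanical energy is conserved: ½mv² = U₁ − U₂ = kQq(1/r₁ − 1/r₂).
U₁ − U₂ = (8.99×10⁹ N·m²/C²)(-2.24×10⁻⁶ C)(-5.84×10⁻⁶ C)(1/0.428 − 1/0.721) = 0.112 J.
v = √(2·0.112/0.0496) = 2.12 m/s.

2.12 m/s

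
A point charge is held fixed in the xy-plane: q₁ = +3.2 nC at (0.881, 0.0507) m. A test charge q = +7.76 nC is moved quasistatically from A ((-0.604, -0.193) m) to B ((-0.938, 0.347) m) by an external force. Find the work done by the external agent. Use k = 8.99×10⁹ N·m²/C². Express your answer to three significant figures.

For quasistatic motion the external work equals the change in potential energy: W_ext = qΔV = q(V_B − V_A).
At A: distance to the source charge is 1.50 m; V_A = kq₁/r = 19.1 V.
At B: distance to the source charge is 1.84 m; V_B = kq₁/r = 15.6 V.
ΔV = V_B − V_A = -3.51 V.
W_ext = qΔV = (7.76×10⁻⁹ C)(-3.51 V) = -2.72×10⁻⁸ J.

-2.72×10⁻⁸ J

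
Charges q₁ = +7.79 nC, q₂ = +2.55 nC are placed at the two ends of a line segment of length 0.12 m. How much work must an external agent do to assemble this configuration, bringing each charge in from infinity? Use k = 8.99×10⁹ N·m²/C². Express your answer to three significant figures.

1.49×10⁻⁶ J

The work to assemble the configuration equals its total potential energy, U = Σ kqᵢqⱼ/rᵢⱼ over all pairs.
The separation is r = 0.120 m.
U = (1.49×10⁻⁶) = 1.49×10⁻⁶ J.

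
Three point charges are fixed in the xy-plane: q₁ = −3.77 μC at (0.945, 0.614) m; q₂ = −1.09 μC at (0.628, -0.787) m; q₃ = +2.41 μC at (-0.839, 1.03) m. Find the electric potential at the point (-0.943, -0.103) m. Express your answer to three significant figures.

-3460 V

The total potential is the scalar sum of each charge's contribution, V = Σ kqᵢ/rᵢ.
Distances from the field point to each charge: r₁ = 2.02 m, r₂ = 1.71 m, r₃ = 1.14 m.
V = k[(-3.77×10⁻⁶)/(2.02) + (-1.09×10⁻⁶)/(1.71) + (2.41×10⁻⁶)/(1.14)] = -3460 V.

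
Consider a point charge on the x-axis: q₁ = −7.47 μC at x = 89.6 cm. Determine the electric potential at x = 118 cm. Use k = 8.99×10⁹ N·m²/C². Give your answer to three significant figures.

-2.36×10⁵ V

The total potential is the scalar sum of each charge's contribution, V = Σ kqᵢ/rᵢ.
V = k[(-7.47×10⁻⁶)/(0.284)] = -2.36×10⁵ V.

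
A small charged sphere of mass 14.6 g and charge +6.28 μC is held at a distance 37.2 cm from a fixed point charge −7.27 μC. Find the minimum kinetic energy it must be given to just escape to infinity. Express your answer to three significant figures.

1.10 J

To just escape, total mechanical energy must reach zero at infinity: ½mv²_min + U = 0, so ½mv²_min = −U = |kQq|/r.
|U| = |kQq|/r = (8.99×10⁹ N·m²/C²)(7.27×10⁻⁶)(6.28×10⁻⁶)/(0.372) = 1.10 J.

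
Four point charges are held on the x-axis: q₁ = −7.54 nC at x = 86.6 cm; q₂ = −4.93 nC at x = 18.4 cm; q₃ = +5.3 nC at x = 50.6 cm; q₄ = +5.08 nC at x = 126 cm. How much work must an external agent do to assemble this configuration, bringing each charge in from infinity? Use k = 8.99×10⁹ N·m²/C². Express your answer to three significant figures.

-2.00×10⁻⁶ J

The assembly work is the sum of pairwise potential energies, U = Σ_{i<j} kqᵢqⱼ/rᵢⱼ.
Pair separations: r₁₂ = 0.682 m, r₁₃ = 0.360 m, r₁₄ = 0.394 m, r₂₃ = 0.322 m, r₂₄ = 1.08 m, r₃₄ = 0.754 m.
Summing all 6 pair terms gives U = -2.00×10⁻⁶ J.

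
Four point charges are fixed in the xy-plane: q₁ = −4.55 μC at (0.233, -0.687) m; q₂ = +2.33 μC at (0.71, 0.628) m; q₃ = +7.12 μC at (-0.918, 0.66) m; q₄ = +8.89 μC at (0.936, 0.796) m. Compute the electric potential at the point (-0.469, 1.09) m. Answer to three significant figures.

1.54×10⁵ V

Electric potential is a scalar, so the contributions from each charge add algebraically: V = Σ kqᵢ/rᵢ.
Distances from the field point to each charge: r₁ = 1.91 m, r₂ = 1.27 m, r₃ = 0.622 m, r₄ = 1.44 m.
V = k[(-4.55×10⁻⁶)/(1.91) + (2.33×10⁻⁶)/(1.27) + (7.12×10⁻⁶)/(0.622) + (8.89×10⁻⁶)/(1.44)] = 1.54×10⁵ V.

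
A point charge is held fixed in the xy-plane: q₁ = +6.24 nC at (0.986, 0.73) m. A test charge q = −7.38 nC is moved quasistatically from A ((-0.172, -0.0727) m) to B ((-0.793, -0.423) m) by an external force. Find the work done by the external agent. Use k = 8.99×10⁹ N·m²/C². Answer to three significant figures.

9.85×10⁻⁸ J

For quasistatic motion the external work equals the change in potential energy: W_ext = qΔV = q(V_B − V_A).
At A: distance to the source charge is 1.41 m; V_A = kq₁/r = 39.8 V.
At B: distance to the source charge is 2.12 m; V_B = kq₁/r = 26.5 V.
ΔV = V_B − V_A = -13.4 V.
W_ext = qΔV = (-7.38×10⁻⁹ C)(-13.4 V) = 9.85×10⁻⁸ J.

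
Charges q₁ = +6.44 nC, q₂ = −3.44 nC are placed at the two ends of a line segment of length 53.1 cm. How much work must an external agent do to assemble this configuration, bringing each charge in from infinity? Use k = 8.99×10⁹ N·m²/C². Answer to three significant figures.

The work to assemble the configuration equals its total potential energy, U = Σ kqᵢqⱼ/rᵢⱼ over all pairs.
The separation is r = 0.531 m.
U = (-3.75×10⁻⁷) = -3.75×10⁻⁷ J.

-3.75×10⁻⁷ J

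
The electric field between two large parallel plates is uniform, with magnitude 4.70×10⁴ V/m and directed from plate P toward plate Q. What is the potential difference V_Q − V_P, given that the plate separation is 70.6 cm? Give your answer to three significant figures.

-3.32×10⁴ V

In a uniform field, potential decreases in the direction of E: ΔV = −E·d for a displacement d parallel to E.
Going from P to Q is a displacement of 70.6 cm along the field, so V_Q − V_P = −Ed = -3.32×10⁴ V.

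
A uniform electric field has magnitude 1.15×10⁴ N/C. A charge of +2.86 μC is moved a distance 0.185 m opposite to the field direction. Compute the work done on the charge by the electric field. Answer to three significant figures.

-6.08×10⁻³ J

The potential change for a displacement 0.185 m opposite to the field direction is ΔV = +Ed = 2130 V.
W_field = −qΔV = -6.08×10⁻³ J.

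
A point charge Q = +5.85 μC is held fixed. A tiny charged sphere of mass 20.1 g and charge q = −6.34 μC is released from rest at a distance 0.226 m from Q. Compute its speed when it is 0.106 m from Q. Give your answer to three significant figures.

12.9 m/s

Only the electrostatic force acts, so mechanical energy is conserved: ½mv² = U₁ − U₂ = kQq(1/r₁ − 1/r₂).
U₁ − U₂ = (8.99×10⁹ N·m²/C²)(5.85×10⁻⁶ C)(-6.34×10⁻⁶ C)(1/0.226 − 1/0.106) = 1.67 J.
v = √(2·1.67/0.0201) = 12.9 m/s.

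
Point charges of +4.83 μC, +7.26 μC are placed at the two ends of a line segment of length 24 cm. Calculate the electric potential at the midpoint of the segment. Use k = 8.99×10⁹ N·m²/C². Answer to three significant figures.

9.06×10⁵ V

The total potential is the scalar sum of each charge's contribution, V = Σ kqᵢ/rᵢ.
Each charge is 0.120 m from the midpoint.
V = k[(4.83×10⁻⁶)/(0.120) + (7.26×10⁻⁶)/(0.120)] = 9.06×10⁵ V.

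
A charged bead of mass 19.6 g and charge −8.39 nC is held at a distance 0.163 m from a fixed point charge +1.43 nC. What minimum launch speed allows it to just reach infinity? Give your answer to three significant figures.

8.22×10⁻³ m/s

To just escape, total mechanical energy must reach zero at infinity: ½mv²_min + U = 0, so ½mv²_min = −U = |kQq|/r.
|U| = |kQq|/r = (8.99×10⁹ N·m²/C²)(1.43×10⁻⁹)(8.39×10⁻⁹)/(0.163) = 6.62×10⁻⁷ J.
v_min = √(2|U|/m) = √(2·6.62×10⁻⁷/0.0196) = 8.22×10⁻³ m/s.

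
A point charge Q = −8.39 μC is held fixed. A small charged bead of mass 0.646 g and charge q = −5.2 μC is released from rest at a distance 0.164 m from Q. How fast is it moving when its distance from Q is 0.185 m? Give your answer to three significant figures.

Only the electrostatic force acts, so mechanical energy is conserved: ½mv² = U₁ − U₂ = kQq(1/r₁ − 1/r₂).
U₁ − U₂ = (8.99×10⁹ N·m²/C²)(-8.39×10⁻⁶ C)(-5.20×10⁻⁶ C)(1/0.164 − 1/0.185) = 0.271 J.
v = √(2·0.271/6.46×10⁻⁴) = 29.0 m/s.

29.0 m/s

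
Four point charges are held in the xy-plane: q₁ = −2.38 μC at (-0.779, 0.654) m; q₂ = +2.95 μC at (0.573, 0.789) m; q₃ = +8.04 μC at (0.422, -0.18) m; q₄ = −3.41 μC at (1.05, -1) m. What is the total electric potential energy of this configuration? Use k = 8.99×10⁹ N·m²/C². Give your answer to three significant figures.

-0.205 J

The assembly work is the sum of pairwise potential energies, U = Σ_{i<j} kqᵢqⱼ/rᵢⱼ.
Pair separations: r₁₂ = 1.36 m, r₁₃ = 1.46 m, r₁₄ = 2.47 m, r₂₃ = 0.981 m, r₂₄ = 1.85 m, r₃₄ = 1.03 m.
Summing all 6 pair terms gives U = -0.205 J.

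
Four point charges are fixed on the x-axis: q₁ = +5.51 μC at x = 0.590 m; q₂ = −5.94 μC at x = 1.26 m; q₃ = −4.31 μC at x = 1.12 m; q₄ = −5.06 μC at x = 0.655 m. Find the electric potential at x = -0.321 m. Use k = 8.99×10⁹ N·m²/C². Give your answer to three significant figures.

-5.29×10⁴ V

The total potential is the scalar sum of each charge's contribution, V = Σ kqᵢ/rᵢ.
Distances from the field point to each charge: r₁ = 0.911 m, r₂ = 1.58 m, r₃ = 1.44 m, r₄ = 0.976 m.
V = k[(5.51×10⁻⁶)/(0.911) + (-5.94×10⁻⁶)/(1.58) + (-4.31×10⁻⁶)/(1.44) + (-5.06×10⁻⁶)/(0.976)] = -5.29×10⁴ V.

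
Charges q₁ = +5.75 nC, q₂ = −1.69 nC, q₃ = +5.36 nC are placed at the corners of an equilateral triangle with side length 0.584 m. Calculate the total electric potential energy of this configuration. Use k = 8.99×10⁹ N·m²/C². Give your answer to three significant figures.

1.85×10⁻⁷ J

The work to assemble the configuration equals its total potential energy, U = Σ kqᵢqⱼ/rᵢⱼ over all pairs.
All three pair separations equal the side length, 0.584 m.
U = (-1.50×10⁻⁷) + (4.74×10⁻⁷) + (-1.39×10⁻⁷) = 1.85×10⁻⁷ J.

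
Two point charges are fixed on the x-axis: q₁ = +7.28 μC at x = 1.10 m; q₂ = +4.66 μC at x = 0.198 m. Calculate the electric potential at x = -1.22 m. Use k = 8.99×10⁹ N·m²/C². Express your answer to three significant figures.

Electric potential is a scalar, so the contributions from each charge add algebraically: V = Σ kqᵢ/rᵢ.
Distances from the field point to each charge: r₁ = 2.32 m, r₂ = 1.42 m.
V = k[(7.28×10⁻⁶)/(2.32) + (4.66×10⁻⁶)/(1.42)] = 5.78×10⁴ V.

5.78×10⁴ V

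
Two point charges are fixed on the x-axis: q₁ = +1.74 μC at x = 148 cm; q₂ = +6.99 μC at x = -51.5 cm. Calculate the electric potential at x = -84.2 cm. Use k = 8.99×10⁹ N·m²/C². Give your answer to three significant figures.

1.99×10⁵ V

Electric potential is a scalar, so the contributions from each charge add algebraically: V = Σ kqᵢ/rᵢ.
Distances from the field point to each charge: r₁ = 2.32 m, r₂ = 0.327 m.
V = k[(1.74×10⁻⁶)/(2.32) + (6.99×10⁻⁶)/(0.327)] = 1.99×10⁵ V.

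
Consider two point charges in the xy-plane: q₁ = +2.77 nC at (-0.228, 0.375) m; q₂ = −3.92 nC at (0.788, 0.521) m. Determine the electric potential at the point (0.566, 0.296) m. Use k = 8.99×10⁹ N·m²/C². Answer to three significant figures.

Electric potential is a scalar, so the contributions from each charge add algebraically: V = Σ kqᵢ/rᵢ.
Distances from the field point to each charge: r₁ = 0.798 m, r₂ = 0.316 m.
V = k[(2.77×10⁻⁹)/(0.798) + (-3.92×10⁻⁹)/(0.316)] = -80.3 V.

-80.3 V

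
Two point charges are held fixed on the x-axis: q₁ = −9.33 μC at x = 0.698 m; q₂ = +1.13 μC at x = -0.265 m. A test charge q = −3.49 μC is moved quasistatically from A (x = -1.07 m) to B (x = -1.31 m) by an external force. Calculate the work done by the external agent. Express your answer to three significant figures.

For quasistatic motion the external work equals the change in potential energy: W_ext = qΔV = q(V_B − V_A).
At A: distances to the source charges are 1.77 m, 0.805 m; V_A = Σ kqᵢ/rᵢ = -3.48×10⁴ V.
At B: distances to the source charges are 2.01 m, 1.04 m; V_B = Σ kqᵢ/rᵢ = -3.21×10⁴ V.
ΔV = V_B − V_A = 2770 V.
W_ext = qΔV = (-3.49×10⁻⁶ C)(2770 V) = -9.67×10⁻³ J.

-9.67×10⁻³ J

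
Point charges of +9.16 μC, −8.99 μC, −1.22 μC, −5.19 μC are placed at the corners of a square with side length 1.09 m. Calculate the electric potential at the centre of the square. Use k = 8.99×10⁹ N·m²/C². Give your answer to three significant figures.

-7.28×10⁴ V

The total potential is the scalar sum of each charge's contribution, V = Σ kqᵢ/rᵢ.
The distance from each corner to the centre is a√2/2 = 0.771 m.
V = k[(9.16×10⁻⁶)/(0.771) + (-8.99×10⁻⁶)/(0.771) + (-1.22×10⁻⁶)/(0.771) + (-5.19×10⁻⁶)/(0.771)] = -7.28×10⁴ V.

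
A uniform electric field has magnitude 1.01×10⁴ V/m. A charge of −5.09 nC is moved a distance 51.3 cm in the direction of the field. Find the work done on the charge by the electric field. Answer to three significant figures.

-2.64×10⁻⁵ J

The potential change for a displacement 51.3 cm in the direction of the field is ΔV = −Ed = -5180 V.
W_field = −qΔV = -2.64×10⁻⁵ J.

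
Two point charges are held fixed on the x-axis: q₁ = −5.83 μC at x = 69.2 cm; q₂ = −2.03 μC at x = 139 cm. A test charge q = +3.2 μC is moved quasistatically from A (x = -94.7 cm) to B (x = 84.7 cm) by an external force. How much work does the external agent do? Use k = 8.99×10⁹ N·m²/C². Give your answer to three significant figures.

-1.06 J

For quasistatic motion the external work equals the change in potential energy: W_ext = qΔV = q(V_B − V_A).
At A: distances to the source charges are 1.64 m, 2.34 m; V_A = Σ kqᵢ/rᵢ = -3.98×10⁴ V.
At B: distances to the source charges are 0.155 m, 0.543 m; V_B = Σ kqᵢ/rᵢ = -3.72×10⁵ V.
ΔV = V_B − V_A = -3.32×10⁵ V.
W_ext = qΔV = (3.20×10⁻⁶ C)(-3.32×10⁵ V) = -1.06 J.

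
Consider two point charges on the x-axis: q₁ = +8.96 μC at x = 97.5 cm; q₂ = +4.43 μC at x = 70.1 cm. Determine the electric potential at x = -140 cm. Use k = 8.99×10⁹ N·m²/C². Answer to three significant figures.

5.29×10⁴ V

Electric potential is a scalar, so the contributions from each charge add algebraically: V = Σ kqᵢ/rᵢ.
Distances from the field point to each charge: r₁ = 2.38 m, r₂ = 2.10 m.
V = k[(8.96×10⁻⁶)/(2.38) + (4.43×10⁻⁶)/(2.10)] = 5.29×10⁴ V.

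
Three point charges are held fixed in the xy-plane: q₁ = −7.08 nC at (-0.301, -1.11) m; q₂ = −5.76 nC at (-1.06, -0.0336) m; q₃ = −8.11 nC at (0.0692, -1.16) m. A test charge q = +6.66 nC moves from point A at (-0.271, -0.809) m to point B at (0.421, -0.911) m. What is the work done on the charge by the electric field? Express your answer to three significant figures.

The work done by the electric force is W_field = −ΔU = −q(V_B − V_A) = q(V_A − V_B).
At A: distances to the source charges are 0.302 m, 1.11 m, 0.489 m; V_A = Σ kqᵢ/rᵢ = -406 V.
At B: distances to the source charges are 0.749 m, 1.72 m, 0.431 m; V_B = Σ kqᵢ/rᵢ = -284 V.
ΔV = V_B − V_A = 122 V.
W_field = −qΔV = −(6.66×10⁻⁹ C)(122 V) = -8.14×10⁻⁷ J.

-8.14×10⁻⁷ J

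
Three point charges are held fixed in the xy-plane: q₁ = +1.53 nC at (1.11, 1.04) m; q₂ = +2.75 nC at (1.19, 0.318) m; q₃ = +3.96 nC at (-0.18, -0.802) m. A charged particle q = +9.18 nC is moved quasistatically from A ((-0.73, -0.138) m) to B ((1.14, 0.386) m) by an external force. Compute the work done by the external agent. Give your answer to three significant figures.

2.51×10⁻⁶ J

For quasistatic motion the external work equals the change in potential energy: W_ext = qΔV = q(V_B − V_A).
At A: distances to the source charges are 2.18 m, 1.97 m, 0.862 m; V_A = Σ kqᵢ/rᵢ = 60.1 V.
At B: distances to the source charges are 0.655 m, 0.0844 m, 1.78 m; V_B = Σ kqᵢ/rᵢ = 334 V.
ΔV = V_B − V_A = 274 V.
W_ext = qΔV = (9.18×10⁻⁹ C)(274 V) = 2.51×10⁻⁶ J.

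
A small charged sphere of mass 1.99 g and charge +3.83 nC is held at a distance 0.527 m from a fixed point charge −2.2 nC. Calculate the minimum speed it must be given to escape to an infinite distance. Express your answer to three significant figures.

0.0120 m/s

To just escape, total mechanical energy must reach zero at infinity: ½mv²_min + U = 0, so ½mv²_min = −U = |kQq|/r.
|U| = |kQq|/r = (8.99×10⁹ N·m²/C²)(2.20×10⁻⁹)(3.83×10⁻⁹)/(0.527) = 1.44×10⁻⁷ J.
v_min = √(2|U|/m) = √(2·1.44×10⁻⁷/1.99×10⁻³) = 0.0120 m/s.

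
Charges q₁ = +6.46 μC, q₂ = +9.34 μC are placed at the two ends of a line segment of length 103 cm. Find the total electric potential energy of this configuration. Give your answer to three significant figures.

The assembly work is the sum of pairwise potential energies, U = Σ_{i<j} kqᵢqⱼ/rᵢⱼ.
The separation is r = 1.03 m.
U = (0.527) = 0.527 J.

0.527 J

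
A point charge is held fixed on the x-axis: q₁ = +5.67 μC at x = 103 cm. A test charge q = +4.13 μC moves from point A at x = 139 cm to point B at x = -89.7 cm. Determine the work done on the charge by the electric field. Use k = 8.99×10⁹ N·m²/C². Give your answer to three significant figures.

The work done by the electric force is W_field = −ΔU = −q(V_B − V_A) = q(V_A − V_B).
At A: distance to the source charge is 0.360 m; V_A = kq₁/r = 1.42×10⁵ V.
At B: distance to the source charge is 1.93 m; V_B = kq₁/r = 2.65×10⁴ V.
ΔV = V_B − V_A = -1.15×10⁵ V.
W_field = −qΔV = −(4.13×10⁻⁶ C)(-1.15×10⁵ V) = 0.476 J.

0.476 J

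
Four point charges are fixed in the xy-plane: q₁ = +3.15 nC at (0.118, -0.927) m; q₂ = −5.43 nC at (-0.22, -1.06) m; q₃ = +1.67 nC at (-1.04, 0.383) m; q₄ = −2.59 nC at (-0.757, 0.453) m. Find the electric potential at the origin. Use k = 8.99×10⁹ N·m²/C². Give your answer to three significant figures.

Electric potential is a scalar, so the contributions from each charge add algebraically: V = Σ kqᵢ/rᵢ.
Distances from the field point to each charge: r₁ = 0.934 m, r₂ = 1.08 m, r₃ = 1.11 m, r₄ = 0.882 m.
V = k[(3.15×10⁻⁹)/(0.934) + (-5.43×10⁻⁹)/(1.08) + (1.67×10⁻⁹)/(1.11) + (-2.59×10⁻⁹)/(0.882)] = -27.6 V.

-27.6 V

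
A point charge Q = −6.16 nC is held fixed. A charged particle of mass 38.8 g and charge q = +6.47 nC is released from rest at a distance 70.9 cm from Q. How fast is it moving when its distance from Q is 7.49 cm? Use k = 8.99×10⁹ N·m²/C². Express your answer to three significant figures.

0.0149 m/s

Only the electrostatic force acts, so mechanical energy is conserved: ½mv² = U₁ − U₂ = kQq(1/r₁ − 1/r₂).
U₁ − U₂ = (8.99×10⁹ N·m²/C²)(-6.16×10⁻⁹ C)(6.47×10⁻⁹ C)(1/0.709 − 1/0.0749) = 4.28×10⁻⁶ J.
v = √(2·4.28×10⁻⁶/0.0388) = 0.0149 m/s.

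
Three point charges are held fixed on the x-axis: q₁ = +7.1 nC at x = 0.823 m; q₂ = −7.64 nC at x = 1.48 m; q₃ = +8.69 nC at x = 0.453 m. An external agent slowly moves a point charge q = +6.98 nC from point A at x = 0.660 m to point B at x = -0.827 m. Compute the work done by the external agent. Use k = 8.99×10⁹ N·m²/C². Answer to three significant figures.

-4.29×10⁻⁶ J

For quasistatic motion the external work equals the change in potential energy: W_ext = qΔV = q(V_B − V_A).
At A: distances to the source charges are 0.163 m, 0.820 m, 0.207 m; V_A = Σ kqᵢ/rᵢ = 685 V.
At B: distances to the source charges are 1.65 m, 2.31 m, 1.28 m; V_B = Σ kqᵢ/rᵢ = 69.9 V.
ΔV = V_B − V_A = -615 V.
W_ext = qΔV = (6.98×10⁻⁹ C)(-615 V) = -4.29×10⁻⁶ J.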